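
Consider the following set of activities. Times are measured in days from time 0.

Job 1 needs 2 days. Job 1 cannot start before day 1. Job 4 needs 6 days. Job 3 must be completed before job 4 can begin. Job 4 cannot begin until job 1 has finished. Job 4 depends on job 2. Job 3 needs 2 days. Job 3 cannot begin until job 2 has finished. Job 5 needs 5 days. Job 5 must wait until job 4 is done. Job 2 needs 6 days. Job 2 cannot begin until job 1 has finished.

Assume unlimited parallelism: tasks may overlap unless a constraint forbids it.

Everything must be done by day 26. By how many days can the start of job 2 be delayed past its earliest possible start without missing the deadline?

After its own release at day 1, job 1 can start at day 1 and finishes at day 3.
After job 1 (finishes day 3), job 2 can start at day 3 and finishes at day 9.

Working backward from the deadline:
Job 5 must finish by day 26; it takes 5 days, so it must start by 26 − 5 = day 21.
Job 4 feeds into job 5 (must start by day 21); so job 4 must finish by day 21 and therefore start by day 15.
Job 3 must finish before job 4 (must start by day 15). With a 2-day duration, job 3 must start by 15 − 2 = day 13.
Job 2 has several dependents: job 3 (must start by day 13); job 4 (must start by day 15). The earliest of those limits is day 13, so job 2 must start by 13 − 6 = day 7.
So job 2 can start as early as day 3 and as late as day 7, giving 7 − 3 = 4 days of slack.

4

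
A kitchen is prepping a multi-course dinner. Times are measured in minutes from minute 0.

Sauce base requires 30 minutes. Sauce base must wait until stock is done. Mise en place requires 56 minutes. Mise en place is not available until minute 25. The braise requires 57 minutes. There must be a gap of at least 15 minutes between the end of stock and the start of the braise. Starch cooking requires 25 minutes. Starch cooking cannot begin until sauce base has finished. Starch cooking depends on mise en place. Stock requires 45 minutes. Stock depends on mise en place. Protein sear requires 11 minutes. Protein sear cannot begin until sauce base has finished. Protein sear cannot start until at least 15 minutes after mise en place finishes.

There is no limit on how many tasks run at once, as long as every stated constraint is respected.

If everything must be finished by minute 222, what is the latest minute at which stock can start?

105

Protein sear must finish by minute 222; it takes 11 minutes, so it must start by 222 − 11 = minute 211.
Nothing follows starch cooking; the deadline of minute 222 is its only limit. It must start by 222 − 25 = minute 197.
Sauce base feeds protein sear (must start by minute 211); starch cooking (must start by minute 197). Taking the minimum, sauce base must finish by minute 197 and start by 197 − 30 = minute 167.
Nothing follows the braise; the deadline of minute 222 is its only limit. It must start by 222 − 57 = minute 165.
Stock has several dependents: sauce base (must start by minute 167); the braise (must start by minute 165, minus 15-minute gap → minute 150). The earliest of those limits is minute 150, so stock must start by 150 − 45 = minute 105.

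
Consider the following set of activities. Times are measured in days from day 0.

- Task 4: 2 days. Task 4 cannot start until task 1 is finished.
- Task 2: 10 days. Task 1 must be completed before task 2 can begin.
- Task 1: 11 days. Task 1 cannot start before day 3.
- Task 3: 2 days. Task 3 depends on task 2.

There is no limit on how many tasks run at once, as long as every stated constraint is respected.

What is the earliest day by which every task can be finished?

Task 1 cannot begin until its own release at day 3. It runs from day 3 to 3 + 11 = day 14.
Task 4 cannot begin until task 1 (finishes day 14). It runs from day 14 to 14 + 2 = day 16.
Task 2 cannot begin until task 1 (finishes day 14). It runs from day 14 to 14 + 10 = day 24.
Task 3 cannot begin until task 2 (finishes day 24). It runs from day 24 to 24 + 2 = day 26.
All tasks are finished once the last one completes. Finish times: Task 1 at 14, Task 2 at 24, Task 3 at 26, Task 4 at 16. The latest is day 26.

26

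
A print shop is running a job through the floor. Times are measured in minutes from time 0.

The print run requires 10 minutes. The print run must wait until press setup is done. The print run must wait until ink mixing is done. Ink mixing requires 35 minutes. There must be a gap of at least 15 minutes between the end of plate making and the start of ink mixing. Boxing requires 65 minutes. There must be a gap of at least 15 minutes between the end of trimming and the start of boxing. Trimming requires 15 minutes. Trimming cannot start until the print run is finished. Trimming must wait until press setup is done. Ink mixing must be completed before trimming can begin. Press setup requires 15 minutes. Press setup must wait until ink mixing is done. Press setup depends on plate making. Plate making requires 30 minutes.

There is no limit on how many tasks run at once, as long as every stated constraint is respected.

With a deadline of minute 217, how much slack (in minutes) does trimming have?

17

Nothing blocks plate making, so it runs from minute 0 to minute 30.
After plate making (finishes minute 30, plus 15-minute gap → minute 45), ink mixing can start at minute 45 and finishes at minute 80.
Press setup has to wait for ink mixing (finishes minute 80); plate making (finishes minute 30). The latest of these is minute 80, so press setup runs minute 80 to 80 + 15 = minute 95.
The print run needs all of press setup (finishes minute 95); ink mixing (finishes minute 80). That puts its earliest start at minute 95; it finishes at 95 + 10 = minute 105.
Trimming cannot start until the print run (finishes minute 105); press setup (finishes minute 95); ink mixing (finishes minute 80). The controlling bound is minute 105, so trimming finishes at 105 + 15 = minute 120.

Working backward from the deadline:
Boxing has no dependents, so it just needs to finish by minute 217. Starting by 217 − 65 = minute 152 achieves that.
Trimming must finish before boxing (must start by minute 152, minus 15-minute gap → minute 137). With a 15-minute duration, trimming must start by 137 − 15 = minute 122.
So trimming can start as early as minute 105 and as late as minute 122, giving 122 − 105 = 17 minutes of slack.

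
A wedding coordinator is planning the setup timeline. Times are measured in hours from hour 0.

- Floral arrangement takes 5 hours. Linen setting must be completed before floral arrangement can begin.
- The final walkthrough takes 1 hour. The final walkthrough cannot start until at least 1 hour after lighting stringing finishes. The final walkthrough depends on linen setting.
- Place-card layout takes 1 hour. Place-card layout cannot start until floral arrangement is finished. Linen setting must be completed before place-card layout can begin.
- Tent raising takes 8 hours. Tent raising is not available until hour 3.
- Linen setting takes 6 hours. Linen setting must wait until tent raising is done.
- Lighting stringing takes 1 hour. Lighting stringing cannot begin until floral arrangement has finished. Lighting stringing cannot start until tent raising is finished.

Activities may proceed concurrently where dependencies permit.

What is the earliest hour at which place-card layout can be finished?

After its own release at hour 3, tent raising can start at hour 3 and finishes at hour 11.
Linen setting waits on tent raising (finishes hour 11), so it starts at hour 11 and finishes at 11 + 6 = hour 17.
Floral arrangement cannot begin until linen setting (finishes hour 17). It runs from hour 17 to 17 + 5 = hour 22.
Place-card layout cannot start until floral arrangement (finishes hour 22); linen setting (finishes hour 17). The controlling bound is hour 22, so place-card layout finishes at 22 + 1 = hour 23.

23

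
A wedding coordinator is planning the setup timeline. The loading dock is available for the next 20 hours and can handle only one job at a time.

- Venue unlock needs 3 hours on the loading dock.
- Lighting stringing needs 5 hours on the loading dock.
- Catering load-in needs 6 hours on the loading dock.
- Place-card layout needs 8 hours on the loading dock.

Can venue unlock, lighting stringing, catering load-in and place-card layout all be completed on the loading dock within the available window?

No

Running back to back, the jobs need 3 + 5 + 6 + 8 = 22 hours on the loading dock.
Since 22 > 20, they cannot all fit.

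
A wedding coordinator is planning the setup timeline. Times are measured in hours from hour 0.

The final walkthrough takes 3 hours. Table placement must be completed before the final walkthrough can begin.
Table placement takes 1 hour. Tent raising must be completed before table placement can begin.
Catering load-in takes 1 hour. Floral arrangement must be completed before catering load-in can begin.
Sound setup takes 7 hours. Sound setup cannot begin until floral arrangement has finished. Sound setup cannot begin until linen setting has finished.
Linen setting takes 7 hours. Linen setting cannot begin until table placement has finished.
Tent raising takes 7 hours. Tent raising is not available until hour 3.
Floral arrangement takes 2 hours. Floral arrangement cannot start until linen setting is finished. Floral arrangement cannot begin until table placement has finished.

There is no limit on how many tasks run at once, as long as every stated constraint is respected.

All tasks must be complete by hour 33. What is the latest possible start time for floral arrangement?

24

Nothing follows sound setup; the deadline of hour 33 is its only limit. It must start by 33 − 7 = hour 26.
Catering load-in must finish by hour 33; it takes 1 hour, so it must start by 33 − 1 = hour 32.
For floral arrangement: sound setup (must start by hour 26); catering load-in (must start by hour 32). The most restrictive is hour 26; with a 2-hour duration, floral arrangement must start by hour 24.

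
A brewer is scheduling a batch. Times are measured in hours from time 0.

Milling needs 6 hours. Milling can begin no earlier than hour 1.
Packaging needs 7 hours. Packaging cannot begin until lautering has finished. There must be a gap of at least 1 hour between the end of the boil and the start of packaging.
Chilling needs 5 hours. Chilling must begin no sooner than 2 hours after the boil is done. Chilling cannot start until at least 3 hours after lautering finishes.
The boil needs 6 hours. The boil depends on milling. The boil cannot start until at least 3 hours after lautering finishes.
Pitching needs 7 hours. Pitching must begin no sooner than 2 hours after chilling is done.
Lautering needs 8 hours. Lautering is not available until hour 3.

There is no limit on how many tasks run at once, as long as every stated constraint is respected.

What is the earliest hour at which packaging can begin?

21

Lautering waits on its own release at hour 3, so it starts at hour 3 and finishes at 3 + 8 = hour 11.
After its own release at hour 1, milling can start at hour 1 and finishes at hour 7.
For the boil: milling (finishes hour 7); lautering (finishes hour 11, plus 3-hour gap → hour 14). Taking the maximum gives a start of hour 14, and it finishes at 14 + 6 = hour 20.
Packaging waits on lautering (finishes hour 11); the boil (finishes hour 20, plus 1-hour gap → hour 21). The latest of these is hour 21, which is the earliest packaging can start.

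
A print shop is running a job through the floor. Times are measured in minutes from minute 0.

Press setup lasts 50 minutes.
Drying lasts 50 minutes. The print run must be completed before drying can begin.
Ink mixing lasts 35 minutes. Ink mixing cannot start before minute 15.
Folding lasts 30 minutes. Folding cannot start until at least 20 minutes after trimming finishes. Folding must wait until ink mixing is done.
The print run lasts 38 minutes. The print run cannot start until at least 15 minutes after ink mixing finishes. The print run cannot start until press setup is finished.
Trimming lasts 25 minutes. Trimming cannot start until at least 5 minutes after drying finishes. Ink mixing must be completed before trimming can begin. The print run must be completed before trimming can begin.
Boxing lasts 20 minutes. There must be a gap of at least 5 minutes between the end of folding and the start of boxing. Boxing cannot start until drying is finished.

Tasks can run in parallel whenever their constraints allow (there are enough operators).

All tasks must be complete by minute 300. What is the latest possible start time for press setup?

Nothing follows boxing; the deadline of minute 300 is its only limit. It must start by 300 − 20 = minute 280.
Folding must finish before boxing (must start by minute 280, minus 5-minute gap → minute 275). With a 30-minute duration, folding must start by 275 − 30 = minute 245.
Trimming must finish before folding (must start by minute 245, minus 20-minute gap → minute 225). With a 25-minute duration, trimming must start by 225 − 25 = minute 200.
Drying has several dependents: trimming (must start by minute 200, minus 5-minute gap → minute 195); boxing (must start by minute 280). The earliest of those limits is minute 195, so drying must start by 195 − 50 = minute 145.
The print run must finish in time for drying (must start by minute 145); trimming (must start by minute 200). The tightest is minute 145, so the print run must start by 145 − 38 = minute 107.
Press setup feeds into the print run (must start by minute 107); so press setup must finish by minute 107 and therefore start by minute 57.

57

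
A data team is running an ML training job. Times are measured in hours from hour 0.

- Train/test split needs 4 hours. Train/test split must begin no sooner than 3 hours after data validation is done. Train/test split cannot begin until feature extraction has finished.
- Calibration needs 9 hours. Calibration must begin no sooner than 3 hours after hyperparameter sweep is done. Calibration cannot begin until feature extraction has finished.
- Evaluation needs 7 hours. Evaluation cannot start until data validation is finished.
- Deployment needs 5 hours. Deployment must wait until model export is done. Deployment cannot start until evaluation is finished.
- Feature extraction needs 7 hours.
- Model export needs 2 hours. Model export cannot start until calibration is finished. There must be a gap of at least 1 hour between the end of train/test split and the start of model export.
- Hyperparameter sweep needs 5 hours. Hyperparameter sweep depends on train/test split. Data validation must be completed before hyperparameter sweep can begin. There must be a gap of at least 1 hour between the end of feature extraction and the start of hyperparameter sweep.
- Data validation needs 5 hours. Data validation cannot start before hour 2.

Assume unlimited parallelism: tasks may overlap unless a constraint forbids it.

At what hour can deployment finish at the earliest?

Nothing blocks feature extraction, so it runs from hour 0 to hour 7.
Data validation cannot begin until its own release at hour 2. It runs from hour 2 to 2 + 5 = hour 7.
Evaluation waits on data validation (finishes hour 7), so it starts at hour 7 and finishes at 7 + 7 = hour 14.
Train/test split needs all of data validation (finishes hour 7, plus 3-hour gap → hour 10); feature extraction (finishes hour 7). That puts its earliest start at hour 10; it finishes at 10 + 4 = hour 14.
For hyperparameter sweep: train/test split (finishes hour 14); data validation (finishes hour 7); feature extraction (finishes hour 7, plus 1-hour gap → hour 8). Taking the maximum gives a start of hour 14, and it finishes at 14 + 5 = hour 19.
For calibration: hyperparameter sweep (finishes hour 19, plus 3-hour gap → hour 22); feature extraction (finishes hour 7). Taking the maximum gives a start of hour 22, and it finishes at 22 + 9 = hour 31.
For model export: calibration (finishes hour 31); train/test split (finishes hour 14, plus 1-hour gap → hour 15). Taking the maximum gives a start of hour 31, and it finishes at 31 + 2 = hour 33.
Deployment cannot start until model export (finishes hour 33); evaluation (finishes hour 14). The controlling bound is hour 33, so deployment finishes at 33 + 5 = hour 38.

38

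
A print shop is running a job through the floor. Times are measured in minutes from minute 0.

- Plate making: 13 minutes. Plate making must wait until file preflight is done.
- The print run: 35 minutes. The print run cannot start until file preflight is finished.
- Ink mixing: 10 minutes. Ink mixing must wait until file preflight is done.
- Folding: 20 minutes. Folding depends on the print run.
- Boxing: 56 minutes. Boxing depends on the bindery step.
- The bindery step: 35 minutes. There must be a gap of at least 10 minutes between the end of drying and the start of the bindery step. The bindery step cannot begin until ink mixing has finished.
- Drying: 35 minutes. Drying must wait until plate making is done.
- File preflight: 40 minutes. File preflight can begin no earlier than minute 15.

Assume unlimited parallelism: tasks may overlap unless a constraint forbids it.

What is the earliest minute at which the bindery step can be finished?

File preflight waits on its own release at minute 15, so it starts at minute 15 and finishes at 15 + 40 = minute 55.
Ink mixing waits on file preflight (finishes minute 55), so it starts at minute 55 and finishes at 55 + 10 = minute 65.
Plate making cannot begin until file preflight (finishes minute 55). It runs from minute 55 to 55 + 13 = minute 68.
Drying cannot begin until plate making (finishes minute 68). It runs from minute 68 to 68 + 35 = minute 103.
For the bindery step: drying (finishes minute 103, plus 10-minute gap → minute 113); ink mixing (finishes minute 65). Taking the maximum gives a start of minute 113, and it finishes at 113 + 35 = minute 148.

148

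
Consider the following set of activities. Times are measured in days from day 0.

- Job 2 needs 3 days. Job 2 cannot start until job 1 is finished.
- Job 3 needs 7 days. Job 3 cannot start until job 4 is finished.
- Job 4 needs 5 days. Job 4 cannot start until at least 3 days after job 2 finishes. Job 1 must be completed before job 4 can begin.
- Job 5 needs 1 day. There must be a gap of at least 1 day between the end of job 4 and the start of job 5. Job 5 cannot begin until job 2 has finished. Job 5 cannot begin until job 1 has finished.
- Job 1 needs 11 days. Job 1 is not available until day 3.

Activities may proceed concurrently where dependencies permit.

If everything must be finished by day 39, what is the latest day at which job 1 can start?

To finish by day 39, job 3 (duration 7) must start no later than day 32.
To finish by day 39, job 5 (duration 1) must start no later than day 38.
Job 4 feeds job 3 (must start by day 32); job 5 (must start by day 38, minus 1-day gap → day 37). Taking the minimum, job 4 must finish by day 32 and start by 32 − 5 = day 27.
Job 2 must finish in time for job 4 (must start by day 27, minus 3-day gap → day 24); job 5 (must start by day 38). The tightest is day 24, so job 2 must start by 24 − 3 = day 21.
Job 1 must finish in time for job 2 (must start by day 21); job 4 (must start by day 27); job 5 (must start by day 38). The tightest is day 21, so job 1 must start by 21 − 11 = day 10.

10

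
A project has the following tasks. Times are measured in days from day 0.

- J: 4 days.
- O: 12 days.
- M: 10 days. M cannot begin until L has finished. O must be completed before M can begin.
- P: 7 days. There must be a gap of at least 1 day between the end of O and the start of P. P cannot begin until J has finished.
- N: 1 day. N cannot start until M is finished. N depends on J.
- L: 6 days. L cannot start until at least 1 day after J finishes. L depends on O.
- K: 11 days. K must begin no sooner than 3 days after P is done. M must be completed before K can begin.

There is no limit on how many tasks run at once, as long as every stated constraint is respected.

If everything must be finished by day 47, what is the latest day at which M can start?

K must finish by day 47; it takes 11 days, so it must start by 47 − 11 = day 36.
N must finish by day 47; it takes 1 day, so it must start by 47 − 1 = day 46.
For M: K (must start by day 36); N (must start by day 46). The most restrictive is day 36; with a 10-day duration, M must start by day 26.

26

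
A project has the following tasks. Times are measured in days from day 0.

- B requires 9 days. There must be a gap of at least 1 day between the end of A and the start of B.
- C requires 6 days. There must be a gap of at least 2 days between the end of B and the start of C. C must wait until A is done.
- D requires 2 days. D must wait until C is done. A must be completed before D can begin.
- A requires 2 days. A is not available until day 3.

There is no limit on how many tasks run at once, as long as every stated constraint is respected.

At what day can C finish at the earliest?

A cannot begin until its own release at day 3. It runs from day 3 to 3 + 2 = day 5.
After A (finishes day 5, plus 1-day gap → day 6), B can start at day 6 and finishes at day 15.
For C: B (finishes day 15, plus 2-day gap → day 17); A (finishes day 5). Taking the maximum gives a start of day 17, and it finishes at 17 + 6 = day 23.

23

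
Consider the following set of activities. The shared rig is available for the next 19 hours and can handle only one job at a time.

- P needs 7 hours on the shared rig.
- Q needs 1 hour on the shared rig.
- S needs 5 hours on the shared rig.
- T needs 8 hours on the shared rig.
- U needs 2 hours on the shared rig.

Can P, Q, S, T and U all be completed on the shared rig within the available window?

No

Running back to back, the jobs need 7 + 1 + 5 + 8 + 2 = 23 hours on the shared rig.
Since 23 > 19, they cannot all fit.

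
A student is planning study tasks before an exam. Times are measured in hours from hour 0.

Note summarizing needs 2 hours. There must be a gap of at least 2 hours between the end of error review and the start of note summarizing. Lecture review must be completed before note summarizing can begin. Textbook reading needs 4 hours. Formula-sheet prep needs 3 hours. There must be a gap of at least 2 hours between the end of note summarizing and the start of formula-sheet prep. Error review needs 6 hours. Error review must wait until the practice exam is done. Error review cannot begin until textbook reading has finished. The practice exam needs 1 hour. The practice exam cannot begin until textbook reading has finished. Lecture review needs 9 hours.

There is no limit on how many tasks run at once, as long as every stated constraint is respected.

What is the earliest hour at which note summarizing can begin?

Nothing blocks lecture review, so it runs from hour 0 to hour 9.
Textbook reading can start immediately at hour 0; it finishes at hour 4.
The practice exam waits on textbook reading (finishes hour 4), so it starts at hour 4 and finishes at 4 + 1 = hour 5.
Error review needs all of the practice exam (finishes hour 5); textbook reading (finishes hour 4). That puts its earliest start at hour 5; it finishes at 5 + 6 = hour 11.
Note summarizing waits on error review (finishes hour 11, plus 2-hour gap → hour 13); lecture review (finishes hour 9). The latest of these is hour 13, which is the earliest note summarizing can start.

13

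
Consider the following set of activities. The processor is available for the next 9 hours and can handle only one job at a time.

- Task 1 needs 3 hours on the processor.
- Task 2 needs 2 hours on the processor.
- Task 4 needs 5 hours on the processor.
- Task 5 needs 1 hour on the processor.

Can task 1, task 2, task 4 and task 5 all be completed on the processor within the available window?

No

Running back to back, the jobs need 3 + 2 + 5 + 1 = 11 hours on the processor.
Since 11 > 9, they cannot all fit.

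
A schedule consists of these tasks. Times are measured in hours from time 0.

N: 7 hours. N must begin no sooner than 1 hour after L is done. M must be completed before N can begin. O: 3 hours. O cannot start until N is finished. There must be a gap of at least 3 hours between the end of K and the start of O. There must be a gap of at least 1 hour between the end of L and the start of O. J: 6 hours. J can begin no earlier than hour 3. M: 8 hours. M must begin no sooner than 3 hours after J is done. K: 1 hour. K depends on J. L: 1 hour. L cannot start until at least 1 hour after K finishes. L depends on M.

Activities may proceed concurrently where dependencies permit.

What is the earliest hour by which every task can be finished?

After its own release at hour 3, J can start at hour 3 and finishes at hour 9.
After J (finishes hour 9, plus 3-hour gap → hour 12), M can start at hour 12 and finishes at hour 20.
After J (finishes hour 9), K can start at hour 9 and finishes at hour 10.
L has to wait for K (finishes hour 10, plus 1-hour gap → hour 11); M (finishes hour 20). The latest of these is hour 20, so L runs hour 20 to 20 + 1 = hour 21.
For N: L (finishes hour 21, plus 1-hour gap → hour 22); M (finishes hour 20). Taking the maximum gives a start of hour 22, and it finishes at 22 + 7 = hour 29.
O needs all of N (finishes hour 29); K (finishes hour 10, plus 3-hour gap → hour 13); L (finishes hour 21, plus 1-hour gap → hour 22). That puts its earliest start at hour 29; it finishes at 29 + 3 = hour 32.
All tasks are finished once the last one completes. Finish times: J at 9, K at 10, L at 21, M at 20, N at 29, O at 32. The latest is hour 32.

32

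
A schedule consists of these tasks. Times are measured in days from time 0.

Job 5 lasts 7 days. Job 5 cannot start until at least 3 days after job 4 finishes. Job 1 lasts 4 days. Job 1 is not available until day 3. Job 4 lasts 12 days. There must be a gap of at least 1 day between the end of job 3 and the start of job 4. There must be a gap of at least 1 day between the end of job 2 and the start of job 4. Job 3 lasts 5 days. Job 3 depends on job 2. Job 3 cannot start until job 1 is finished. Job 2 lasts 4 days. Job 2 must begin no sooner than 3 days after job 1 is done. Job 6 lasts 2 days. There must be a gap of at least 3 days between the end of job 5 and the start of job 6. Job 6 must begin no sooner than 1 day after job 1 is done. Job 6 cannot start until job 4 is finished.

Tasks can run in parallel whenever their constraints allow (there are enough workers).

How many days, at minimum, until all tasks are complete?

47

Job 1 cannot begin until its own release at day 3. It runs from day 3 to 3 + 4 = day 7.
After job 1 (finishes day 7, plus 3-day gap → day 10), job 2 can start at day 10 and finishes at day 14.
Job 3 cannot start until job 2 (finishes day 14); job 1 (finishes day 7). The controlling bound is day 14, so job 3 finishes at 14 + 5 = day 19.
Job 4 has to wait for job 3 (finishes day 19, plus 1-day gap → day 20); job 2 (finishes day 14, plus 1-day gap → day 15). The latest of these is day 20, so job 4 runs day 20 to 20 + 12 = day 32.
Job 5 cannot begin until job 4 (finishes day 32, plus 3-day gap → day 35). It runs from day 35 to 35 + 7 = day 42.
Job 6 has to wait for job 5 (finishes day 42, plus 3-day gap → day 45); job 1 (finishes day 7, plus 1-day gap → day 8); job 4 (finishes day 32). The latest of these is day 45, so job 6 runs day 45 to 45 + 2 = day 47.
All tasks are finished once the last one completes. Finish times: Job 1 at 7, Job 2 at 14, Job 3 at 19, Job 4 at 32, Job 5 at 42, Job 6 at 47. The latest is day 47.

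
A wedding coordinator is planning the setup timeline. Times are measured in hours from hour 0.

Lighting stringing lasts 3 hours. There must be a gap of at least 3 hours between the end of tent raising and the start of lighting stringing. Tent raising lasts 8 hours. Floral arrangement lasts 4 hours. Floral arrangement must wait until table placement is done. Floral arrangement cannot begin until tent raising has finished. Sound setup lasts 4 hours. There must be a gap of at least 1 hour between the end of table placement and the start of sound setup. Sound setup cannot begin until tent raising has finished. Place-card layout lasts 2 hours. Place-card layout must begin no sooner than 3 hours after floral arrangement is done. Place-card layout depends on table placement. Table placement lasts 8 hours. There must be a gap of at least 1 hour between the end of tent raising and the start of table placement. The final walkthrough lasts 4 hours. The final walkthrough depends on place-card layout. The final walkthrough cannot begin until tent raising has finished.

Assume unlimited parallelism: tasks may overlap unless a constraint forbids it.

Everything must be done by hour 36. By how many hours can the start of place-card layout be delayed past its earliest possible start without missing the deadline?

6

Nothing blocks tent raising, so it runs from hour 0 to hour 8.
Table placement waits on tent raising (finishes hour 8, plus 1-hour gap → hour 9), so it starts at hour 9 and finishes at 9 + 8 = hour 17.
Floral arrangement has to wait for table placement (finishes hour 17); tent raising (finishes hour 8). The latest of these is hour 17, so floral arrangement runs hour 17 to 17 + 4 = hour 21.
Place-card layout cannot start until floral arrangement (finishes hour 21, plus 3-hour gap → hour 24); table placement (finishes hour 17). The controlling bound is hour 24, so place-card layout finishes at 24 + 2 = hour 26.

Working backward from the deadline:
Nothing follows the final walkthrough; the deadline of hour 36 is its only limit. It must start by 36 − 4 = hour 32.
Place-card layout feeds into the final walkthrough (must start by hour 32); so place-card layout must finish by hour 32 and therefore start by hour 30.
So place-card layout can start as early as hour 24 and as late as hour 30, giving 30 − 24 = 6 hours of slack.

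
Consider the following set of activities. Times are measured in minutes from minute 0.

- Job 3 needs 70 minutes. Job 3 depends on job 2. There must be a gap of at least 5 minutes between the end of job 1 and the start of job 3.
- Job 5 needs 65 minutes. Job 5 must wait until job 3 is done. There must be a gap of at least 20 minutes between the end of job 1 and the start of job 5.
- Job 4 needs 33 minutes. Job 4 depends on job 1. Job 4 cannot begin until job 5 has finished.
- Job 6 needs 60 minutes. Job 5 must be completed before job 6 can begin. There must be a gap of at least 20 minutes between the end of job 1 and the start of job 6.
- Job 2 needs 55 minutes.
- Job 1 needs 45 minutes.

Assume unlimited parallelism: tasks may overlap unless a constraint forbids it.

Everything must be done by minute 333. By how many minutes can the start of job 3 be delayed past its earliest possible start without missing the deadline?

Job 2 has no prerequisites, so it starts at minute 0 and finishes at minute 55.
Nothing blocks job 1, so it runs from minute 0 to minute 45.
Job 3 cannot start until job 2 (finishes minute 55); job 1 (finishes minute 45, plus 5-minute gap → minute 50). The controlling bound is minute 55, so job 3 finishes at 55 + 70 = minute 125.

Working backward from the deadline:
Job 4 must finish by minute 333; it takes 33 minutes, so it must start by 333 − 33 = minute 300.
To finish by minute 333, job 6 (duration 60) must start no later than minute 273.
For job 5: job 4 (must start by minute 300); job 6 (must start by minute 273). The most restrictive is minute 273; with a 65-minute duration, job 5 must start by minute 208.
Since job 5 (must start by minute 208) depends on it, job 3 must finish by minute 208. Backing off its 70-minute duration gives a latest start of minute 138.
So job 3 can start as early as minute 55 and as late as minute 138, giving 138 − 55 = 83 minutes of slack.

83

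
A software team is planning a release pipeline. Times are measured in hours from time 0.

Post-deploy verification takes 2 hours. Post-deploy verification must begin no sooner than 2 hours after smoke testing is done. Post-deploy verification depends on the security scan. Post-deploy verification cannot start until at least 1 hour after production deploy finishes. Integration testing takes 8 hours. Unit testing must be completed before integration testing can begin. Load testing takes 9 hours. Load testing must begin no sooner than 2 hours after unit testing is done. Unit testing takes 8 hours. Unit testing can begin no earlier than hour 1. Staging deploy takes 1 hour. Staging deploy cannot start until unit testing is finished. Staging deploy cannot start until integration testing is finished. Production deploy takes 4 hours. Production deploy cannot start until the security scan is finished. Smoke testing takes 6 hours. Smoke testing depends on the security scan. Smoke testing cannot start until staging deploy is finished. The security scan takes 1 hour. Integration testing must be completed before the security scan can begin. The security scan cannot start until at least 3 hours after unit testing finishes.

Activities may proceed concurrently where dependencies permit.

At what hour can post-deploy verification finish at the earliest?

28

Unit testing waits on its own release at hour 1, so it starts at hour 1 and finishes at 1 + 8 = hour 9.
After unit testing (finishes hour 9), integration testing can start at hour 9 and finishes at hour 17.
Staging deploy cannot start until unit testing (finishes hour 9); integration testing (finishes hour 17). The controlling bound is hour 17, so staging deploy finishes at 17 + 1 = hour 18.
For the security scan: integration testing (finishes hour 17); unit testing (finishes hour 9, plus 3-hour gap → hour 12). Taking the maximum gives a start of hour 17, and it finishes at 17 + 1 = hour 18.
After the security scan (finishes hour 18), production deploy can start at hour 18 and finishes at hour 22.
For smoke testing: the security scan (finishes hour 18); staging deploy (finishes hour 18). Taking the maximum gives a start of hour 18, and it finishes at 18 + 6 = hour 24.
Post-deploy verification cannot start until smoke testing (finishes hour 24, plus 2-hour gap → hour 26); the security scan (finishes hour 18); production deploy (finishes hour 22, plus 1-hour gap → hour 23). The controlling bound is hour 26, so post-deploy verification finishes at 26 + 2 = hour 28.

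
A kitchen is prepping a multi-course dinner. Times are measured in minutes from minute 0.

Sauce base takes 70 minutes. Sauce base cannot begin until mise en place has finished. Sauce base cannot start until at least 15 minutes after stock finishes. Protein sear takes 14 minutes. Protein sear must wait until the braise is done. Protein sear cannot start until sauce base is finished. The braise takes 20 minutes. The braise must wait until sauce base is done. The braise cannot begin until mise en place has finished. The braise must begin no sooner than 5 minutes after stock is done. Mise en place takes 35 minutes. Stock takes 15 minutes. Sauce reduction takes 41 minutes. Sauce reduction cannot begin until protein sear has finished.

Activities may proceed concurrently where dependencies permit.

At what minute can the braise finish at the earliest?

Stock can start immediately at minute 0; it finishes at minute 15.
Mise en place has no prerequisites, so it starts at minute 0 and finishes at minute 35.
Sauce base needs all of mise en place (finishes minute 35); stock (finishes minute 15, plus 15-minute gap → minute 30). That puts its earliest start at minute 35; it finishes at 35 + 70 = minute 105.
The braise cannot start until sauce base (finishes minute 105); mise en place (finishes minute 35); stock (finishes minute 15, plus 5-minute gap → minute 20). The controlling bound is minute 105, so the braise finishes at 105 + 20 = minute 125.

125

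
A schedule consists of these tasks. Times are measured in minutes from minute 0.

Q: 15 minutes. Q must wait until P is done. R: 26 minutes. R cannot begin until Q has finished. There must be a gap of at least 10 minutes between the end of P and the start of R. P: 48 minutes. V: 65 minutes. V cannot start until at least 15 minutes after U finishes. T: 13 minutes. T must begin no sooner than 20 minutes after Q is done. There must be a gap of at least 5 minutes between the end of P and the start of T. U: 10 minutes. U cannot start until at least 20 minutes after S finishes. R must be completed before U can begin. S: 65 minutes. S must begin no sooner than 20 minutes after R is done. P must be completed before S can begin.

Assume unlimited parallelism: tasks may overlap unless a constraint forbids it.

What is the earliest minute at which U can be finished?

204

P has no prerequisites, so it starts at minute 0 and finishes at minute 48.
After P (finishes minute 48), Q can start at minute 48 and finishes at minute 63.
R has to wait for Q (finishes minute 63); P (finishes minute 48, plus 10-minute gap → minute 58). The latest of these is minute 63, so R runs minute 63 to 63 + 26 = minute 89.
S has to wait for R (finishes minute 89, plus 20-minute gap → minute 109); P (finishes minute 48). The latest of these is minute 109, so S runs minute 109 to 109 + 65 = minute 174.
U needs all of S (finishes minute 174, plus 20-minute gap → minute 194); R (finishes minute 89). That puts its earliest start at minute 194; it finishes at 194 + 10 = minute 204.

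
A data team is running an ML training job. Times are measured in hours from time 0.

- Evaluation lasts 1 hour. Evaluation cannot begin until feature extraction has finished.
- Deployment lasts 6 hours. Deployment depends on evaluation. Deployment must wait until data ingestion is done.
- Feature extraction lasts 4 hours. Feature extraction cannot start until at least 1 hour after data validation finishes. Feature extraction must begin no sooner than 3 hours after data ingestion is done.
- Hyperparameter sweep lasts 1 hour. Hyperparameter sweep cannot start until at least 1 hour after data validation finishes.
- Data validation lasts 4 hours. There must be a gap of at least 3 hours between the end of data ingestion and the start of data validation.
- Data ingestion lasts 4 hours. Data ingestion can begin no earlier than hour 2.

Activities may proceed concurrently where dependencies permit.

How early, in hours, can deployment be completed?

25

After its own release at hour 2, data ingestion can start at hour 2 and finishes at hour 6.
Data validation waits on data ingestion (finishes hour 6, plus 3-hour gap → hour 9), so it starts at hour 9 and finishes at 9 + 4 = hour 13.
Feature extraction needs all of data validation (finishes hour 13, plus 1-hour gap → hour 14); data ingestion (finishes hour 6, plus 3-hour gap → hour 9). That puts its earliest start at hour 14; it finishes at 14 + 4 = hour 18.
After feature extraction (finishes hour 18), evaluation can start at hour 18 and finishes at hour 19.
For deployment: evaluation (finishes hour 19); data ingestion (finishes hour 6). Taking the maximum gives a start of hour 19, and it finishes at 19 + 6 = hour 25.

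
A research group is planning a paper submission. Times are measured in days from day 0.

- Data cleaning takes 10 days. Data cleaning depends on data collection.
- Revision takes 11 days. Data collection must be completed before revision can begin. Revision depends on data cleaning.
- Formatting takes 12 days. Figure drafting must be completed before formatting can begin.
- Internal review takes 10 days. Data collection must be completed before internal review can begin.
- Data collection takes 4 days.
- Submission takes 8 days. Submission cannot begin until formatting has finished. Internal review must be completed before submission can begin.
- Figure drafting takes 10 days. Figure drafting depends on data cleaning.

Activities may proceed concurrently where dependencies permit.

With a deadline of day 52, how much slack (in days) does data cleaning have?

8

Nothing blocks data collection, so it runs from day 0 to day 4.
Data cleaning waits on data collection (finishes day 4), so it starts at day 4 and finishes at 4 + 10 = day 14.

Working backward from the deadline:
Submission has no dependents, so it just needs to finish by day 52. Starting by 52 − 8 = day 44 achieves that.
Formatting feeds into submission (must start by day 44); so formatting must finish by day 44 and therefore start by day 32.
Since formatting (must start by day 32) depends on it, figure drafting must finish by day 32. Backing off its 10-day duration gives a latest start of day 22.
Revision must finish by day 52; it takes 11 days, so it must start by 52 − 11 = day 41.
Data cleaning must finish in time for figure drafting (must start by day 22); revision (must start by day 41). The tightest is day 22, so data cleaning must start by 22 − 10 = day 12.
So data cleaning can start as early as day 4 and as late as day 12, giving 12 − 4 = 8 days of slack.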